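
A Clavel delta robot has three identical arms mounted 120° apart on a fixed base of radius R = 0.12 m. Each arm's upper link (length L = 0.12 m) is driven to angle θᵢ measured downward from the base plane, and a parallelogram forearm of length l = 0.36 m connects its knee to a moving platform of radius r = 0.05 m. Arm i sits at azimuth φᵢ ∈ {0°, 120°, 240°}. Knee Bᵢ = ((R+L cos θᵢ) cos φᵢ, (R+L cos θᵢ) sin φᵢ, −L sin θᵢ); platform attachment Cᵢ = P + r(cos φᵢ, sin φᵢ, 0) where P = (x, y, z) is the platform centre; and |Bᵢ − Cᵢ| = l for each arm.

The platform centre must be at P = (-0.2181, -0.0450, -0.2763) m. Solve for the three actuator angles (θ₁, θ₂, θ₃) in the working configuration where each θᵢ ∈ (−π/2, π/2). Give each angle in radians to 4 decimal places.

φ1=0.0° → target in arm frame (-0.2181, -0.0450)
  A=0.2881, B=-0.2763, C=(l²−L²−A²−y'²−z²)/(2L)=-0.1924
  θ1 = atan2(B,A) + arccos(C/0.3992) = 1.3091
φ2=120.0° → target in arm frame (0.0701, 0.2114)
  e−x'=-0.0001;  (l²−L²−(e−x')²−y'²−z²)/2L = -0.0243
  √(A²+B²)=0.2763;  θ2 = -1.5711+1.6587 ≈ 0.0876
arm 3 (φ=240.0°): x'=0.1480, y'=-0.1664
  A cos θ + B sin θ = C:  -0.0780·cos θ + -0.2763·sin θ = 0.0212
  γ=atan2(-0.2763,-0.0780)=-1.8460;  ψ=arccos(0.0739)=1.4969;  θ3=γ+ψ≈-0.3491

θ₁ = 1.3091, θ₂ = 0.0876, θ₃ = -0.3491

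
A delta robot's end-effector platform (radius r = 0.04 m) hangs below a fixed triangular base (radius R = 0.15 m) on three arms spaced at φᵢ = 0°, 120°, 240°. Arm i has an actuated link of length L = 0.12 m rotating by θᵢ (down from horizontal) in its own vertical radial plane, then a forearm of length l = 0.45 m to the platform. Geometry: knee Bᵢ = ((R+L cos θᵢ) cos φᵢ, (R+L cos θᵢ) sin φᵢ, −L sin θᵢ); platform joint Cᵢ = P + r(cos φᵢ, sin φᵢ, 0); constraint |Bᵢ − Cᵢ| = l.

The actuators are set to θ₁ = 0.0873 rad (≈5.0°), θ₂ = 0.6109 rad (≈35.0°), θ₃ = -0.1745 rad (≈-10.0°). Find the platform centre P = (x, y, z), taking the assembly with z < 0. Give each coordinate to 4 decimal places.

arm 1 at φ=0.0°: e+L cos θ1 = 0.2295;  S1 = (0.2295, 0.0000, -0.0105)
S2 = (0.2083·cos120.0°, 0.2083·sin120.0°, -0.0688) = (-0.1041, 0.1804, -0.0688)
φ3=240.0°: virtual centre (-0.1141, -0.1976, 0.0208), radius l
eliminate P² terms by subtracting sphere 1 from 2 and 3
[-0.6674 0.3608 -0.1167]·P = -0.0047;  [-0.6873 -0.3952 0.0626]·P = -0.0003
det = 0.5117;  x = 0.0038+-0.0460z,  y = -0.0059+0.2384z
into |P−S₁|² = l²: 1.0590z² + 0.0389z + -0.1514 = 0;  Δ = 0.6428;  z = -0.3969 or 0.3602 → z<0 root = -0.3969
x = 0.0221, y = -0.1005

(0.0221, -0.1005, -0.3969)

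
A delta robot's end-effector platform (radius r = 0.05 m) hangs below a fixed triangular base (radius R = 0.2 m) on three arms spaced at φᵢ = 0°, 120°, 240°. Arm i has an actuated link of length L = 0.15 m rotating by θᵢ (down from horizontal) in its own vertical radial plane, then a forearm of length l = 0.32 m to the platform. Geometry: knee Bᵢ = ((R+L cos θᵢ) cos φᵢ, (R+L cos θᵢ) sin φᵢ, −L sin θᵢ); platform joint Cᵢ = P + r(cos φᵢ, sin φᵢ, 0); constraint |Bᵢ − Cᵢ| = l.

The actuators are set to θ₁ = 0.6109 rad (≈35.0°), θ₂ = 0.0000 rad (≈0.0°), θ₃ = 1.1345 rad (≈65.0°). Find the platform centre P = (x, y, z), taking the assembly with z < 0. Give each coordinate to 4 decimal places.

φ1=0.0°: virtual centre (0.2729, 0.0000, -0.0860), radius l
φ2=120.0°: virtual centre (-0.1500, 0.2598, 0.0000), radius l
O3 = (0.2134·cos240.0°, 0.2134·sin240.0°, -0.1359) = (-0.1067, -0.1848, -0.1359)
|O₂|²−|O₁|² = 0.0081;  |O₃|²−|O₁|² = -0.0178
[-0.8457 0.5196 0.1721]·P = 0.0081;  [-0.7591 -0.3696 -0.0998]·P = -0.0178
det = 0.7070;  x = 0.0089+0.0166z,  y = 0.0301+-0.3042z
sphere 1 gives Az²+Bz+C=0 with A=1.0928, B=0.1450, C=-0.0244;  B²−4AC=0.1276;  roots -0.2298, 0.0971;  negative root z = -0.2298
x = 0.0050, y = 0.1000

(0.0050, 0.1000, -0.2298)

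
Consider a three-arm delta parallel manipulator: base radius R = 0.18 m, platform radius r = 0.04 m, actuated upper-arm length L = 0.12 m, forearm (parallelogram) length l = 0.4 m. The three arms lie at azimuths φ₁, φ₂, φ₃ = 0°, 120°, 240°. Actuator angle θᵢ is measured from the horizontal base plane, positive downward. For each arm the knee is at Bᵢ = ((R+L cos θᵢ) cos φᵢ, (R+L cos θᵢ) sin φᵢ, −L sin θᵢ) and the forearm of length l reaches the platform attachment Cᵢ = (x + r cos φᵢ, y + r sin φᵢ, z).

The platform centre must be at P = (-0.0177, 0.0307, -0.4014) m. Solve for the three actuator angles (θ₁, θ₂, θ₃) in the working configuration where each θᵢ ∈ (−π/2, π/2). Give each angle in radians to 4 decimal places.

θ₁ = 0.7852, θ₂ = 0.5238, θ₃ = 0.7853

φ1=0.0° → target in arm frame (-0.0177, 0.0307)
  e−x'=0.1577;  (l²−L²−(e−x')²−y'²−z²)/2L = -0.1722
  √(A²+B²)=0.4313;  θ1 = -1.1964+1.9816 ≈ 0.7852
φ2=120.0° → target in arm frame (0.0354, 0.0000)
  e−x'=0.1046;  (l²−L²−(e−x')²−y'²−z²)/2L = -0.1102
  √(A²+B²)=0.4148;  θ2 = -1.3160+1.8398 ≈ 0.5238
φ3=240.0° → target in arm frame (-0.0177, -0.0307)
  A cos θ + B sin θ = C:  0.1577·cos θ + -0.4014·sin θ = -0.1723
  γ=atan2(-0.4014,0.1577)=-1.1964;  ψ=arccos(-0.3994)=1.9817;  θ3=γ+ψ≈0.7853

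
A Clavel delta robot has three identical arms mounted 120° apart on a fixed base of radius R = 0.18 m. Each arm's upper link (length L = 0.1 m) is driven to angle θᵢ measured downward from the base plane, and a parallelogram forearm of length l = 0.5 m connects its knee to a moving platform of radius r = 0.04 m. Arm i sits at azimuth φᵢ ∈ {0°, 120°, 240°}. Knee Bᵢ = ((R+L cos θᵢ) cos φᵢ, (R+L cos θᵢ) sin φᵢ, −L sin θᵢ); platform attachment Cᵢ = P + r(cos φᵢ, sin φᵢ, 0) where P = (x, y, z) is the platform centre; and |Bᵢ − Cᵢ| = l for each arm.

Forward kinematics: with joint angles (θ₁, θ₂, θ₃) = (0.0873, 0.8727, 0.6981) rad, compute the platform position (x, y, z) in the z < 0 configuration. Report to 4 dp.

centre 1 = (0.2396·cos0.0°, 0.2396·sin0.0°, -0.0087) = (0.2396, 0.0000, -0.0087)
φ2=120.0°: virtual centre (-0.1021, 0.1769, -0.0766), radius l
φ3=240.0°: virtual centre (-0.1083, -0.1876, -0.0643), radius l
subtract pairs → two planes through P
linear system: -0.6835x+0.3538y = -0.0099−-0.1358z; -0.6958x+-0.3752y = -0.0064−-0.1111z
Cramer: x(z) = 0.0119-0.1796z;  y(z) = -0.0049+0.0369z
into |P−centre ₁|² = l²: 1.0336z² + 0.0988z + -0.1981 = 0;  Δ = 0.8286;  z = -0.4882 or 0.3925 → z<0 root = -0.4882
x = 0.0996, y = -0.0229

(0.0996, -0.0229, -0.4882)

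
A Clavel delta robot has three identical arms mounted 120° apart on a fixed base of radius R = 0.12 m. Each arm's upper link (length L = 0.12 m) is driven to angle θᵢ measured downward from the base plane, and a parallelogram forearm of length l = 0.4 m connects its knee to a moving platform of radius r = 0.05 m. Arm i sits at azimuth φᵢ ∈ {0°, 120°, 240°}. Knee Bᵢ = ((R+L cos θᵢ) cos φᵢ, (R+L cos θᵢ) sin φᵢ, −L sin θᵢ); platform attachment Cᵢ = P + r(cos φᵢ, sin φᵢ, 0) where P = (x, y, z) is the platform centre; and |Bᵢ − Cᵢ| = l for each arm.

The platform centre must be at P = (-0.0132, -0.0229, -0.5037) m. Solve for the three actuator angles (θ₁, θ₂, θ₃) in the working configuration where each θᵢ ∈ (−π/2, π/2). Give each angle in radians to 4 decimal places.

arm 1 (φ=0.0°): x'=-0.0132, y'=-0.0229
  A=0.0832, B=-0.5037, C=(l²−L²−A²−y'²−z²)/(2L)=-0.4815
  θ1 = atan2(B,A) + arccos(C/0.5105) = 1.3957
rotate P by −φ2: (-0.0132, 0.0229, -0.5037)
  A=0.0832, B=-0.5037, C=(l²−L²−A²−y'²−z²)/(2L)=-0.4815
  √(A²+B²)=0.5105;  θ2 = -1.4070+2.8029 ≈ 1.3958
arm 3 (φ=240.0°): x'=0.0264, y'=0.0000
  A cos θ + B sin θ = C:  0.0436·cos θ + -0.5037·sin θ = -0.4584
  θ3 = atan2(B,A) + arccos(C/0.5056) = 1.2215

θ₁ = 1.3957, θ₂ = 1.3958, θ₃ = 1.2215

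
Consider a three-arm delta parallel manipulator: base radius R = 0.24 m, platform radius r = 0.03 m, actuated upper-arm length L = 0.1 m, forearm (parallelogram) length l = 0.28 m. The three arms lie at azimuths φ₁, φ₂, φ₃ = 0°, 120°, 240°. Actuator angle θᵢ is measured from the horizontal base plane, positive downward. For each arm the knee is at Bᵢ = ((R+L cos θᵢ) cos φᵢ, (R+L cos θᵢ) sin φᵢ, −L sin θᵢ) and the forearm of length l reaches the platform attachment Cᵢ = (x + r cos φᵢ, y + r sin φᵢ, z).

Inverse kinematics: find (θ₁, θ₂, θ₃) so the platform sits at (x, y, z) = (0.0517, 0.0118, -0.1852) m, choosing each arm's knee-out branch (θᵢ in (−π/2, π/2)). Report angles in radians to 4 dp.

rotate P by −φ1: (0.0517, 0.0118, -0.1852)
  A=0.1583, B=-0.1852, C=(l²−L²−A²−y'²−z²)/(2L)=0.0445
  θ1 = atan2(B,A) + arccos(C/0.2436) = 0.5235
φ2=120.0° → target in arm frame (-0.0156, -0.0507)
  A cos θ + B sin θ = C:  0.2256·cos θ + -0.1852·sin θ = -0.0969
  √(A²+B²)=0.2919;  θ2 = -0.6873+1.9091 ≈ 1.2218
φ3=240.0° → target in arm frame (-0.0361, 0.0389)
  A=0.2461, B=-0.1852, C=(l²−L²−A²−y'²−z²)/(2L)=-0.1398
  θ3 = atan2(B,A) + arccos(C/0.3080) = 1.3968

θ₁ = 0.5235, θ₂ = 1.2218, θ₃ = 1.3968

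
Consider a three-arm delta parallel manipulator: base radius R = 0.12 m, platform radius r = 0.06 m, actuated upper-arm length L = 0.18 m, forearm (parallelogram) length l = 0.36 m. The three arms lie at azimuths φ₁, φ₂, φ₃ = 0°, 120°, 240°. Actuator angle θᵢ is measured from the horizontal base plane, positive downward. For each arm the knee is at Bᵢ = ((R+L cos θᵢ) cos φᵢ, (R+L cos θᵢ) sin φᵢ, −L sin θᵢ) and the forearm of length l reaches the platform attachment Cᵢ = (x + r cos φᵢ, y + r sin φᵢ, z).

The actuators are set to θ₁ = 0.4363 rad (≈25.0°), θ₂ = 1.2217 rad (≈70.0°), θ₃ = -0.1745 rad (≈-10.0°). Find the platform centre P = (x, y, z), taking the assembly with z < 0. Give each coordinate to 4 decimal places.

(0.0367, -0.2183, -0.2933)

arm 1 at φ=0.0°: e+L cos θ1 = 0.2231;  O1 = (0.2231, 0.0000, -0.0761)
O2 = (0.1216·cos120.0°, 0.1216·sin120.0°, -0.1691) = (-0.0608, 0.1053, -0.1691)
O3 = (0.2373·cos240.0°, 0.2373·sin240.0°, 0.0313) = (-0.1186, -0.2055, 0.0313)
subtract pairs → two planes through P
plane₁₂: -0.5678x+0.2106y+-0.1862z = -0.0122
Cramer: x(z) = 0.0123-0.0830z;  y(z) = -0.0246+0.6603z
into |P−O₁|² = l²: 1.4429z² + 0.1546z + -0.0788 = 0;  Δ = 0.4785;  z = -0.2933 or 0.1861 → z<0 root = -0.2933
x = 0.0367, y = -0.2183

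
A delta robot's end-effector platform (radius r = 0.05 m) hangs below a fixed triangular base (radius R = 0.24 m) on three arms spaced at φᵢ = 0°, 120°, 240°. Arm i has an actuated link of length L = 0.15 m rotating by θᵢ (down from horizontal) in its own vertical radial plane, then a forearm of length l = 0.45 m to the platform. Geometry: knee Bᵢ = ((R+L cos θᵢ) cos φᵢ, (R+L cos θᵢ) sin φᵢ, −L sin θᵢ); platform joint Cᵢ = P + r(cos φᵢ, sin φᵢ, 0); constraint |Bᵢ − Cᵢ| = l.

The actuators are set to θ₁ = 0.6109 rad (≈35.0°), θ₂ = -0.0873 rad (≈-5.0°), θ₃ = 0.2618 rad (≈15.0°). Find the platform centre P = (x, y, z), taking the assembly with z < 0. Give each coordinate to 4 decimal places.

S1 = (0.3129·cos0.0°, 0.3129·sin0.0°, -0.0860) = (0.3129, 0.0000, -0.0860)
arm 2 at φ=120.0°: (R−r)+L cos θ2 = 0.3394;  S2 = (-0.1697, 0.2940, 0.0131)
arm 3 at φ=240.0°: (R−r)+L cos θ3 = 0.3349;  S3 = (-0.1674, -0.2900, -0.0388)
|S₂|²−|S₁|² = 0.0101;  |S₃|²−|S₁|² = 0.0084
plane₁₂: -0.9652x+0.5879y+0.1982z = 0.0101
det = 1.1246;  x = -0.0096+0.1516z,  y = 0.0014+-0.0883z
quadratic in z: (1.0308)z²+(0.0741)z+(-0.0911)=0, √Δ=0.6174 → z ∈ {-0.3354, 0.2636}; z = -0.3354 (taking z<0)
x = -0.0604, y = 0.0311

(-0.0604, 0.0311, -0.3354)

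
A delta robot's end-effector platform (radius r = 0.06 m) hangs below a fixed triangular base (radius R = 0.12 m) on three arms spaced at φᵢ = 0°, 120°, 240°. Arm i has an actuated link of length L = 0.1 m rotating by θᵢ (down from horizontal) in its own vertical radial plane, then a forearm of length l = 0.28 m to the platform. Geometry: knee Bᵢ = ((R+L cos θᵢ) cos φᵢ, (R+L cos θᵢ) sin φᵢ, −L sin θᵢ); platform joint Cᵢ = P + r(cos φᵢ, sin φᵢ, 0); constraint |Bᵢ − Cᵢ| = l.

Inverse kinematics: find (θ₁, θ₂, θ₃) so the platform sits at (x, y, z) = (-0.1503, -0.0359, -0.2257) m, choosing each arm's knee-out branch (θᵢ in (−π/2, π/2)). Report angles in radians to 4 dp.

θ₁ = 1.2221, θ₂ = 0.1753, θ₃ = -0.2613

rotate P by −φ1: (-0.1503, -0.0359, -0.2257)
  A=0.2103, B=-0.2257, C=(l²−L²−A²−y'²−z²)/(2L)=-0.1403
  γ=atan2(-0.2257,0.2103)=-0.8207;  ψ=arccos(-0.4547)=2.0429;  θ1=γ+ψ≈1.2221
rotate P by −φ2: (0.0441, 0.1481, -0.2257)
  A=0.0159, B=-0.2257, C=(l²−L²−A²−y'²−z²)/(2L)=-0.0237
  γ=atan2(-0.2257,0.0159)=-1.5003;  ψ=arccos(-0.1046)=1.6756;  θ2=γ+ψ≈0.1753
φ3=240.0° → target in arm frame (0.1062, -0.1122)
  A cos θ + B sin θ = C:  -0.0462·cos θ + -0.2257·sin θ = 0.0136
  θ3 = atan2(B,A) + arccos(C/0.2304) = -0.2613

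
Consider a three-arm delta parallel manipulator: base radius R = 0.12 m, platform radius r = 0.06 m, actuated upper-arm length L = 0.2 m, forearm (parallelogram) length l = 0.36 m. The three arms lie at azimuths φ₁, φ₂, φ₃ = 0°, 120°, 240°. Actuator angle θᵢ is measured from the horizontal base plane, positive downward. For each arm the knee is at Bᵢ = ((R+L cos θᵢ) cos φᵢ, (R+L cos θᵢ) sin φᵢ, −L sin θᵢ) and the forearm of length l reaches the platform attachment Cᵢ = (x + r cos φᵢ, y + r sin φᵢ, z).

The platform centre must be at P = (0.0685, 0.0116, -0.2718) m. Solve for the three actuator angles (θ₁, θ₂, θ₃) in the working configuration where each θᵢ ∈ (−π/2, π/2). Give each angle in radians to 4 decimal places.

θ₁ = -0.1744, θ₂ = 0.2618, θ₃ = 0.3494

φ1=0.0° → target in arm frame (0.0685, 0.0116)
  A=-0.0085, B=-0.2718, C=(l²−L²−A²−y'²−z²)/(2L)=0.0388
  γ=atan2(-0.2718,-0.0085)=-1.6021;  ψ=arccos(0.1427)=1.4276;  θ1=γ+ψ≈-0.1744
φ2=120.0° → target in arm frame (-0.0242, -0.0651)
  A=0.0842, B=-0.2718, C=(l²−L²−A²−y'²−z²)/(2L)=0.0110
  √(A²+B²)=0.2845;  θ2 = -1.2704+1.5322 ≈ 0.2618
arm 3 (φ=240.0°): x'=-0.0443, y'=0.0535
  A cos θ + B sin θ = C:  0.1043·cos θ + -0.2718·sin θ = 0.0050
  θ3 = atan2(B,A) + arccos(C/0.2911) = 0.3494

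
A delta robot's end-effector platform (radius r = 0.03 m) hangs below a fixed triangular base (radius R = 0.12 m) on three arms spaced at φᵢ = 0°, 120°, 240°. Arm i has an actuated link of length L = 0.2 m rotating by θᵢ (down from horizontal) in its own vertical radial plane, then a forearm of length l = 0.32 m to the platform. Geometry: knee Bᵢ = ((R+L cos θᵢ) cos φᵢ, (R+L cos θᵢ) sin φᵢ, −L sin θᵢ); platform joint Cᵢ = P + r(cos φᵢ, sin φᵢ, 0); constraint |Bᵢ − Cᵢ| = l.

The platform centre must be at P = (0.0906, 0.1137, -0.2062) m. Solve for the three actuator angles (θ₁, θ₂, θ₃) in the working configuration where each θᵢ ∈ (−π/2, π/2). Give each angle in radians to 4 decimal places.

θ₁ = -0.0873, θ₂ = 0.1742, θ₃ = 1.1344

arm 1 (φ=0.0°): x'=0.0906, y'=0.1137
  e−x'=-0.0006;  (l²−L²−(e−x')²−y'²−z²)/2L = 0.0174
  γ=atan2(-0.2062,-0.0006)=-1.5737;  ψ=arccos(0.0843)=1.4864;  θ1=γ+ψ≈-0.0873
arm 2 (φ=120.0°): x'=0.0532, y'=-0.1353
  e−x'=0.0368;  (l²−L²−(e−x')²−y'²−z²)/2L = 0.0005
  θ2 = atan2(B,A) + arccos(C/0.2095) = 0.1742
arm 3 (φ=240.0°): x'=-0.1438, y'=0.0216
  e−x'=0.2338;  (l²−L²−(e−x')²−y'²−z²)/2L = -0.0881
  θ3 = atan2(B,A) + arccos(C/0.3117) = 1.1344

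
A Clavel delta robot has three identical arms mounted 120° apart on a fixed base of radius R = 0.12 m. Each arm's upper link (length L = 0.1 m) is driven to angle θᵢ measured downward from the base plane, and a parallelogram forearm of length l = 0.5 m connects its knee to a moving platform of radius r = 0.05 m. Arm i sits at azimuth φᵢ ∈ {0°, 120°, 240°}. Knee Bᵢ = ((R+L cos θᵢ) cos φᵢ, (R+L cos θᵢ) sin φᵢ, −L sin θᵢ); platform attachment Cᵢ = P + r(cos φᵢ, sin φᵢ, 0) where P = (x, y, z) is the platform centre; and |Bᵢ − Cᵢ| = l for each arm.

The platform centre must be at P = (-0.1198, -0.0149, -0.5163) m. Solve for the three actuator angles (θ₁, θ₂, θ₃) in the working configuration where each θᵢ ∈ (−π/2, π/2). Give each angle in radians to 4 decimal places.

θ₁ = 0.9599, θ₂ = 0.4362, θ₃ = 0.3491

arm 1 (φ=0.0°): x'=-0.1198, y'=-0.0149
  A=0.1898, B=-0.5163, C=(l²−L²−A²−y'²−z²)/(2L)=-0.3141
  √(A²+B²)=0.5501;  θ1 = -1.2185+2.1784 ≈ 0.9599
φ2=120.0° → target in arm frame (0.0470, 0.1112)
  A=0.0230, B=-0.5163, C=(l²−L²−A²−y'²−z²)/(2L)=-0.1973
  γ=atan2(-0.5163,0.0230)=-1.5263;  ψ=arccos(-0.3818)=1.9625;  θ2=γ+ψ≈0.4362
arm 3 (φ=240.0°): x'=0.0728, y'=-0.0963
  e−x'=-0.0028;  (l²−L²−(e−x')²−y'²−z²)/2L = -0.1792
  θ3 = atan2(B,A) + arccos(C/0.5163) = 0.3491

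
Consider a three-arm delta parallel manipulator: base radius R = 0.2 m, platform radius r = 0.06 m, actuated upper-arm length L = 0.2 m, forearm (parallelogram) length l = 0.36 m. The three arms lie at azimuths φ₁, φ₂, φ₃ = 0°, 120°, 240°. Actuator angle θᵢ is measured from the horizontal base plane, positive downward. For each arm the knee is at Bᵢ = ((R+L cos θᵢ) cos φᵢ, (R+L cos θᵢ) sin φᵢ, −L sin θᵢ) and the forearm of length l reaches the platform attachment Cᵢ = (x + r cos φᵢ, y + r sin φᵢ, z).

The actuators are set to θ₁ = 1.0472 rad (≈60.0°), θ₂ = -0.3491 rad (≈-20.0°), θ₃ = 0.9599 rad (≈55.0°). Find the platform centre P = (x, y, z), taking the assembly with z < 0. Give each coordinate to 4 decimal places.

(-0.0885, 0.1275, -0.2469)

φ1=0.0°: virtual centre (0.2400, 0.0000, -0.1732), radius l
S2 = (0.3279·cos120.0°, 0.3279·sin120.0°, 0.0684) = (-0.1640, 0.2840, 0.0684)
arm 3 at φ=240.0°: e+L cos θ3 = 0.2547;  S3 = (-0.1274, -0.2206, -0.1638)
subtract pairs → two planes through P
plane₁₂: -0.8079x+0.5680y+0.4832z = 0.0246
det = 0.7738;  x = -0.0171+0.2893z,  y = 0.0191+-0.4393z
sphere 1 gives Az²+Bz+C=0 with A=1.2766, B=0.1809, C=-0.0332;  B²−4AC=0.2020;  roots -0.2469, 0.1052;  negative root z = -0.2469
x = -0.0885, y = 0.1275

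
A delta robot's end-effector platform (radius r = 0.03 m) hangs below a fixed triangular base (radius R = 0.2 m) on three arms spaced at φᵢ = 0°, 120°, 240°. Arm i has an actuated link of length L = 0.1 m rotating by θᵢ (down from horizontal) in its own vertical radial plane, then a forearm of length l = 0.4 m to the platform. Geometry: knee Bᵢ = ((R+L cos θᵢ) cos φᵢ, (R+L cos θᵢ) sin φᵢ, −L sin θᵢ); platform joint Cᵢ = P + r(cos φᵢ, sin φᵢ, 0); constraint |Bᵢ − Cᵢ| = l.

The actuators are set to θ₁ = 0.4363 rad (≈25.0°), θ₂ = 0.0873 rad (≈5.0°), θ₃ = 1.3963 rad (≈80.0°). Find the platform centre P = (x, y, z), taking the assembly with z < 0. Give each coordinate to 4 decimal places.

(0.0365, 0.1189, -0.3515)

arm 1 at φ=0.0°: e+L cos θ1 = 0.2606;  O1 = (0.2606, 0.0000, -0.0423)
φ2=120.0°: virtual centre (-0.1348, 0.2335, -0.0087), radius l
φ3=240.0°: virtual centre (-0.0937, -0.1623, -0.0985), radius l
|O₂|²−|O₁|² = 0.0031;  |O₃|²−|O₁|² = -0.0249
plane₁₂: -0.7909x+0.4670y+0.0671z = 0.0031
det = 0.5876;  x = 0.0181+-0.0523z,  y = 0.0372+-0.2322z
quadratic in z: (1.0567)z²+(0.0926)z+(-0.0980)=0, √Δ=0.6503 → z ∈ {-0.3515, 0.2639}; z = -0.3515 (taking z<0)
x = 0.0365, y = 0.1189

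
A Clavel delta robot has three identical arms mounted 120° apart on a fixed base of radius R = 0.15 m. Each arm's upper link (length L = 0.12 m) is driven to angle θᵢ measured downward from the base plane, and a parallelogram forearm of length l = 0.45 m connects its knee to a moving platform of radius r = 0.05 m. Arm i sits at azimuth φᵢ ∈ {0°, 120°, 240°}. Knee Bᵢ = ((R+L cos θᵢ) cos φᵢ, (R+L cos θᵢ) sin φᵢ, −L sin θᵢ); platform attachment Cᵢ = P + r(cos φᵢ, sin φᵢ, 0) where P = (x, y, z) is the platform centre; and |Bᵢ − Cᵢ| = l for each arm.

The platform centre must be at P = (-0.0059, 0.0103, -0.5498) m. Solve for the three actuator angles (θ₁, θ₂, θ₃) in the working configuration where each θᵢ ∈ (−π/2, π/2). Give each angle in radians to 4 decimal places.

θ₁ = 1.3956, θ₂ = 1.3084, θ₃ = 1.3959

rotate P by −φ1: (-0.0059, 0.0103, -0.5498)
  A=0.1059, B=-0.5498, C=(l²−L²−A²−y'²−z²)/(2L)=-0.5229
  √(A²+B²)=0.5599;  θ1 = -1.3805+2.7761 ≈ 1.3956
arm 2 (φ=120.0°): x'=0.0119, y'=0.0000
  A cos θ + B sin θ = C:  0.0881·cos θ + -0.5498·sin θ = -0.5081
  γ=atan2(-0.5498,0.0881)=-1.4119;  ψ=arccos(-0.9125)=2.7202;  θ2=γ+ψ≈1.3084
rotate P by −φ3: (-0.0060, -0.0103, -0.5498)
  A cos θ + B sin θ = C:  0.1060·cos θ + -0.5498·sin θ = -0.5230
  √(A²+B²)=0.5599;  θ3 = -1.3804+2.7763 ≈ 1.3959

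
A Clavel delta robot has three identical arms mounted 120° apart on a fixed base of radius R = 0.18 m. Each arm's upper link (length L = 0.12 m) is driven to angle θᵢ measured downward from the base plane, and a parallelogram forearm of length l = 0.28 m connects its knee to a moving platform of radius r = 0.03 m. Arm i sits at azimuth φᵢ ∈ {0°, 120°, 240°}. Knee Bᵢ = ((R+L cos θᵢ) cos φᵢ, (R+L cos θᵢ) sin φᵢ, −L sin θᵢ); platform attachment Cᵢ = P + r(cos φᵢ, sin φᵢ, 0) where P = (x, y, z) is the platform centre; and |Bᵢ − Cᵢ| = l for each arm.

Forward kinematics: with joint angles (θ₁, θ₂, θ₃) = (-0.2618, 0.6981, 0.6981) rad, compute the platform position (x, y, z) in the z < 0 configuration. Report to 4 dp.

S1 = (0.2659·cos0.0°, 0.2659·sin0.0°, 0.0311) = (0.2659, 0.0000, 0.0311)
S2 = (0.2419·cos120.0°, 0.2419·sin120.0°, -0.0771) = (-0.1210, 0.2095, -0.0771)
S3 = (0.2419·cos240.0°, 0.2419·sin240.0°, -0.0771) = (-0.1210, -0.2095, -0.0771)
eliminate P² terms by subtracting sphere 1 from 2 and 3
[-0.7737 0.4190 -0.2164]·P = -0.0072;  [-0.7737 -0.4190 -0.2164]·P = -0.0072
det = 0.6485;  x = 0.0093+-0.2797z,  y = 0.0000+0.0000z
sphere 1 gives Az²+Bz+C=0 with A=1.0782, B=0.0814, C=-0.0116;  B²−4AC=0.0566;  roots -0.1481, 0.0726;  negative root z = -0.1481
x = 0.0507, y = 0.0000

(0.0507, 0.0000, -0.1481)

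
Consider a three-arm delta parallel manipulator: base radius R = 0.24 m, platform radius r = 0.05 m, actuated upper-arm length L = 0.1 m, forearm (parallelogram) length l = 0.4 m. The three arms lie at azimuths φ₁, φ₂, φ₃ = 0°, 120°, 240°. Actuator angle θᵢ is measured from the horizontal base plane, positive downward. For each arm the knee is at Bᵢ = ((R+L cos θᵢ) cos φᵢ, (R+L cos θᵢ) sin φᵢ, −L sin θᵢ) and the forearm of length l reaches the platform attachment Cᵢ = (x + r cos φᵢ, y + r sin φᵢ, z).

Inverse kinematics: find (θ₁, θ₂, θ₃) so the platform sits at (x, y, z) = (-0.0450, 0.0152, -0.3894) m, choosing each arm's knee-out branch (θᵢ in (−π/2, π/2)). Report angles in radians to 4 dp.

arm 1 (φ=0.0°): x'=-0.0450, y'=0.0152
  e−x'=0.2350;  (l²−L²−(e−x')²−y'²−z²)/2L = -0.2854
  √(A²+B²)=0.4548;  θ1 = -1.0278+2.2493 ≈ 1.2214
φ2=120.0° → target in arm frame (0.0357, 0.0314)
  A=0.1543, B=-0.3894, C=(l²−L²−A²−y'²−z²)/(2L)=-0.1322
  θ2 = atan2(B,A) + arccos(C/0.4189) = 0.6984
rotate P by −φ3: (0.0093, -0.0466, -0.3894)
  A=0.1807, B=-0.3894, C=(l²−L²−A²−y'²−z²)/(2L)=-0.1822
  θ3 = atan2(B,A) + arccos(C/0.4293) = 0.8728

θ₁ = 1.2214, θ₂ = 0.6984, θ₃ = 0.8728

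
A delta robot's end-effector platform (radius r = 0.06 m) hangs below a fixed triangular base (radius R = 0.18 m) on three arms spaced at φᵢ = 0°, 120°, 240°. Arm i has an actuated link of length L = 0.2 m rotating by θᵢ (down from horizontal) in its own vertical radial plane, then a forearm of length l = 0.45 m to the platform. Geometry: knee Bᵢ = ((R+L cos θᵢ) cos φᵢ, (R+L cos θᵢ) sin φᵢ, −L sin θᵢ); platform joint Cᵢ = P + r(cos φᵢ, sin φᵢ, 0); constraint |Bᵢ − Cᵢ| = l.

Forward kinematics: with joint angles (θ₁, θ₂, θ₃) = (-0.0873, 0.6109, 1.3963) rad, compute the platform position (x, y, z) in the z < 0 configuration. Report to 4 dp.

(0.2054, 0.1596, -0.3876)

φ1=0.0°: virtual centre (0.3192, 0.0000, 0.0174), radius l
centre 2 = (0.2838·cos120.0°, 0.2838·sin120.0°, -0.1147) = (-0.1419, 0.2458, -0.1147)
arm 3 at φ=240.0°: (R−r)+L cos θ3 = 0.1547;  centre 3 = (-0.0774, -0.1340, -0.1970)
|centre ₂|²−|centre ₁|² = -0.0085;  |centre ₃|²−|centre ₁|² = -0.0395
linear system: -0.9223x+0.4916y = -0.0085−-0.2643z; -0.7932x+-0.2680y = -0.0395−-0.4288z
det = 0.6371;  x = 0.0340+-0.4421z,  y = 0.0466+-0.2917z
quadratic in z: (1.2805)z²+(0.1901)z+(-0.1187)=0, √Δ=0.8025 → z ∈ {-0.3876, 0.2391}; z = -0.3876 (taking z<0)
x = 0.2054, y = 0.1596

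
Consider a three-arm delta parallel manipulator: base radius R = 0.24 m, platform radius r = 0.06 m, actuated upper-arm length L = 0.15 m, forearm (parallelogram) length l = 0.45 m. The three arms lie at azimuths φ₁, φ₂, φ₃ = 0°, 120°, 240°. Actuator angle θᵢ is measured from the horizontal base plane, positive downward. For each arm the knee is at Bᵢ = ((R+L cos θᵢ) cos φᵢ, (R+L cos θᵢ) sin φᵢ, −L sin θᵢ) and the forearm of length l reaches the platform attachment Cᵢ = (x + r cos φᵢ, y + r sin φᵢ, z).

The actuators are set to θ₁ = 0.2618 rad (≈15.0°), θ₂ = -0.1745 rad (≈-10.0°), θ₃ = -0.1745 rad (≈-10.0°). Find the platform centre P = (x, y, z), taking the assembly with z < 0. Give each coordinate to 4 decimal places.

φ1=0.0°: virtual centre (0.3249, 0.0000, -0.0388), radius l
φ2=120.0°: virtual centre (-0.1639, 0.2838, 0.0260), radius l
arm 3 at φ=240.0°: ρ3 = 0.3277;  centre 3 = (-0.1639, -0.2838, 0.0260)
subtract pairs → two planes through P
plane₁₂: -0.9775x+0.5676y+0.1297z = 0.0010
det = 1.1097;  x = -0.0010+0.1327z,  y = 0.0000+0.0000z
sphere 1 gives Az²+Bz+C=0 with A=1.0176, B=-0.0089, C=-0.0948;  B²−4AC=0.3858;  roots -0.3008, 0.3095;  negative root z = -0.3008
x = -0.0410, y = 0.0000

(-0.0410, 0.0000, -0.3008)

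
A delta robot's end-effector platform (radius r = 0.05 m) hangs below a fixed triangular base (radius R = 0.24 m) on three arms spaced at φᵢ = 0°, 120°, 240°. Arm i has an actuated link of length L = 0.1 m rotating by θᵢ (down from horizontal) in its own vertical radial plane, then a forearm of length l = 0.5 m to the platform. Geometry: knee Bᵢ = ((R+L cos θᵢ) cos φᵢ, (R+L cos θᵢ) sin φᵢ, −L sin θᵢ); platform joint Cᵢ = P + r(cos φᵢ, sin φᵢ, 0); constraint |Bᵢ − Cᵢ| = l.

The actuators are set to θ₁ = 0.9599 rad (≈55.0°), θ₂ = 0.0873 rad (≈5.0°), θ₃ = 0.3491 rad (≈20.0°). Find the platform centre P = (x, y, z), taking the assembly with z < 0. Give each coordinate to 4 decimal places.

(-0.0888, 0.0248, -0.4512)

φ1=0.0°: virtual centre (0.2474, 0.0000, -0.0819), radius l
O2 = (0.2896·cos120.0°, 0.2896·sin120.0°, -0.0087) = (-0.1448, 0.2508, -0.0087)
arm 3 at φ=240.0°: e+L cos θ3 = 0.2840;  O3 = (-0.1420, -0.2459, -0.0342)
eliminate P² terms by subtracting sphere 1 from 2 and 3
[-0.7843 0.5016 0.1464]·P = 0.0161;  [-0.7787 -0.4918 0.0954]·P = 0.0139
Cramer: x(z) = -0.0192+0.1544z;  y(z) = 0.0021-0.0504z
sphere 1 gives Az²+Bz+C=0 with A=1.0264, B=0.0813, C=-0.1723;  B²−4AC=0.7138;  roots -0.4512, 0.3720;  negative root z = -0.4512
x = -0.0888, y = 0.0248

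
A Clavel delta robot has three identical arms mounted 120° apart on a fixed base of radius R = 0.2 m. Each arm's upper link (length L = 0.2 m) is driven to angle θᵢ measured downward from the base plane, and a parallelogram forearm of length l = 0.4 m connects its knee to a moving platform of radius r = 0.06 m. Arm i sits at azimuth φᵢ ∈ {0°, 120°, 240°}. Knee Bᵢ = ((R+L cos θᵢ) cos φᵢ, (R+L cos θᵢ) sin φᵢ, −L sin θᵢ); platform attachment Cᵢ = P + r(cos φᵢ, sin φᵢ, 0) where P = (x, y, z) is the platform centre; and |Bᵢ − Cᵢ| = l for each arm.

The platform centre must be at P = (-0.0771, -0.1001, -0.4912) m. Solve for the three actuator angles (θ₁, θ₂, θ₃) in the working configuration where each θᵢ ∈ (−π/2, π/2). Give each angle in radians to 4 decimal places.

arm 1 (φ=0.0°): x'=-0.0771, y'=-0.1001
  A=0.2171, B=-0.4912, C=(l²−L²−A²−y'²−z²)/(2L)=-0.4461
  θ1 = atan2(B,A) + arccos(C/0.5370) = 1.3964
rotate P by −φ2: (-0.0481, 0.1168, -0.4912)
  A=0.1881, B=-0.4912, C=(l²−L²−A²−y'²−z²)/(2L)=-0.4258
  √(A²+B²)=0.5260;  θ2 = -1.2050+2.5141 ≈ 1.3091
arm 3 (φ=240.0°): x'=0.1252, y'=-0.0167
  A cos θ + B sin θ = C:  0.0148·cos θ + -0.4912·sin θ = -0.3044
  θ3 = atan2(B,A) + arccos(C/0.4914) = 0.6982

θ₁ = 1.3964, θ₂ = 1.3091, θ₃ = 0.6982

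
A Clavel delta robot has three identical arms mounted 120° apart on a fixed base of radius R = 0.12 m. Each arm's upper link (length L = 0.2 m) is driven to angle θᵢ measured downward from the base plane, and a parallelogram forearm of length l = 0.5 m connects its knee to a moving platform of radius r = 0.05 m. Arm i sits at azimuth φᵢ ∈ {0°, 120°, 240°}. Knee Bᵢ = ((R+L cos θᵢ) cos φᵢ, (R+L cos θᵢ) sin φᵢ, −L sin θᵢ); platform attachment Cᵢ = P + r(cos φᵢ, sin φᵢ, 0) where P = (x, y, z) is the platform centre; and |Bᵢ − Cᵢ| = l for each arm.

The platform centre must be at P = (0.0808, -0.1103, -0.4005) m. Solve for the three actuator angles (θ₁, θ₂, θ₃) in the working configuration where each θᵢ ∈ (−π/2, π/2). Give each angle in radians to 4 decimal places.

φ1=0.0° → target in arm frame (0.0808, -0.1103)
  A cos θ + B sin θ = C:  -0.0108·cos θ + -0.4005·sin θ = 0.0933
  √(A²+B²)=0.4006;  θ1 = -1.5978+1.3358 ≈ -0.2620
arm 2 (φ=120.0°): x'=-0.1359, y'=-0.0148
  e−x'=0.2059;  (l²−L²−(e−x')²−y'²−z²)/2L = 0.0174
  θ2 = atan2(B,A) + arccos(C/0.4503) = 0.4362
rotate P by −φ3: (0.0551, 0.1251, -0.4005)
  A cos θ + B sin θ = C:  0.0149·cos θ + -0.4005·sin θ = 0.0843
  θ3 = atan2(B,A) + arccos(C/0.4008) = -0.1748

θ₁ = -0.2620, θ₂ = 0.4362, θ₃ = -0.1748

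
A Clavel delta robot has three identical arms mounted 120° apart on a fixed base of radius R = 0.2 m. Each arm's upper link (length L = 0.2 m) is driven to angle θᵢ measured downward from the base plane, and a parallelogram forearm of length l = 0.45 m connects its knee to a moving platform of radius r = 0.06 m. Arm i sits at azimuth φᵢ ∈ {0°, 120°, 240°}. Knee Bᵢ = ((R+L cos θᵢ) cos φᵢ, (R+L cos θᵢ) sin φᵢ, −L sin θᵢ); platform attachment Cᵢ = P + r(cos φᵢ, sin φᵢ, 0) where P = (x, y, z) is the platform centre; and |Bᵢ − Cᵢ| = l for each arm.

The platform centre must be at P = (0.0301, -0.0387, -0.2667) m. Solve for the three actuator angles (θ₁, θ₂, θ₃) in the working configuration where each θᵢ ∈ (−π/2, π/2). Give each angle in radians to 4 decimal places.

θ₁ = -0.3491, θ₂ = 0.1744, θ₃ = -0.2615

rotate P by −φ1: (0.0301, -0.0387, -0.2667)
  A=0.1099, B=-0.2667, C=(l²−L²−A²−y'²−z²)/(2L)=0.1945
  γ=atan2(-0.2667,0.1099)=-1.1799;  ψ=arccos(0.6742)=0.8309;  θ1=γ+ψ≈-0.3491
rotate P by −φ2: (-0.0486, -0.0067, -0.2667)
  A cos θ + B sin θ = C:  0.1886·cos θ + -0.2667·sin θ = 0.1394
  θ2 = atan2(B,A) + arccos(C/0.3266) = 0.1744
arm 3 (φ=240.0°): x'=0.0185, y'=0.0454
  A=0.1215, B=-0.2667, C=(l²−L²−A²−y'²−z²)/(2L)=0.1863
  √(A²+B²)=0.2931;  θ3 = -1.1432+0.8818 ≈ -0.2615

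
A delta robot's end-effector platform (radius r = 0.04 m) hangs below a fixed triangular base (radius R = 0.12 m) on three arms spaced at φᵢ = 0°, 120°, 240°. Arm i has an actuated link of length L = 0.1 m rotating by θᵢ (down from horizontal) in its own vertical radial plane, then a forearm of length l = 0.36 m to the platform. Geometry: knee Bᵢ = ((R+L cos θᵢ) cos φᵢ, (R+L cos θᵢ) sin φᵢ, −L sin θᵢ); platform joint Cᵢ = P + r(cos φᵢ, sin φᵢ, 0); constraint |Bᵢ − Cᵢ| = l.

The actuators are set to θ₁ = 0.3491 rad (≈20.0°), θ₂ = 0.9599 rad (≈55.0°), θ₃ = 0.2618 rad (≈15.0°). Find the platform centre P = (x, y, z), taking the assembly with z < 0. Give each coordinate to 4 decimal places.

(0.0391, -0.0878, -0.3562)

φ1=0.0°: virtual centre (0.1740, 0.0000, -0.0342), radius l
arm 2 at φ=120.0°: ρ2 = 0.1374;  centre 2 = (-0.0687, 0.1190, -0.0819)
centre 3 = (0.1766·cos240.0°, 0.1766·sin240.0°, -0.0259) = (-0.0883, -0.1529, -0.0259)
subtract pairs → two planes through P
linear system: -0.4853x+0.2379y = -0.0059−-0.0954z; -0.5245x+-0.3059y = 0.0004−0.0166z
Cramer: x(z) = 0.0062-0.0923z;  y(z) = -0.0120+0.2127z
quadratic in z: (1.0538)z²+(0.0943)z+(-0.1001)=0, √Δ=0.6565 → z ∈ {-0.3562, 0.2668}; z = -0.3562 (taking z<0)
x = 0.0391, y = -0.0878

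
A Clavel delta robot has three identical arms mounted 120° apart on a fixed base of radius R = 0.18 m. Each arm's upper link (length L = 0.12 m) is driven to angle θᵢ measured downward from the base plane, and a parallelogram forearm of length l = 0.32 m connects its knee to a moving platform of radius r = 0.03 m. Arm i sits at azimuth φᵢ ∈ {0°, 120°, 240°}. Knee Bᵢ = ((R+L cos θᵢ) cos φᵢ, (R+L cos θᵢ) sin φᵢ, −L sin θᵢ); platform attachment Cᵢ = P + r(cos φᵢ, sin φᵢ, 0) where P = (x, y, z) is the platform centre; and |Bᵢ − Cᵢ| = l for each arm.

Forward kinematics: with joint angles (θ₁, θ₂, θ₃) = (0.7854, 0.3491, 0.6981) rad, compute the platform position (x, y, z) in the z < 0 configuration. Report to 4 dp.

φ1=0.0°: virtual centre (0.2349, 0.0000, -0.0849), radius l
O2 = (0.2628·cos120.0°, 0.2628·sin120.0°, -0.0410) = (-0.1314, 0.2276, -0.0410)
O3 = (0.2419·cos240.0°, 0.2419·sin240.0°, -0.0771) = (-0.1210, -0.2095, -0.0771)
eliminate P² terms by subtracting sphere 1 from 2 and 3
plane₁₂: -0.7325x+0.4551y+0.0876z = 0.0084
Cramer: x(z) = -0.0071+0.0693z;  y(z) = 0.0070-0.0809z
sphere 1 gives Az²+Bz+C=0 with A=1.0114, B=0.1350, C=-0.0366;  B²−4AC=0.1663;  roots -0.2684, 0.1349;  negative root z = -0.2684
x = -0.0257, y = 0.0287

(-0.0257, 0.0287, -0.2684)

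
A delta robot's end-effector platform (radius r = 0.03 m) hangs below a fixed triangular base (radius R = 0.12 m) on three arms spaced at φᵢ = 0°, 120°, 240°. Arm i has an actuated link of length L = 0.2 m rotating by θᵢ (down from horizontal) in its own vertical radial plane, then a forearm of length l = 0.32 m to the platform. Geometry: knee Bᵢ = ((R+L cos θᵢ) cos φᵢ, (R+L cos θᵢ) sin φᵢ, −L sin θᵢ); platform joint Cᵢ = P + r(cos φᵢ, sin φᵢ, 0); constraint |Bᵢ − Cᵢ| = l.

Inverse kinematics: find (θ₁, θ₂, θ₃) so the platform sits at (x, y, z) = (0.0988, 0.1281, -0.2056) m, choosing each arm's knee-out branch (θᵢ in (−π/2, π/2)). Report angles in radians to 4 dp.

rotate P by −φ1: (0.0988, 0.1281, -0.2056)
  A=-0.0088, B=-0.2056, C=(l²−L²−A²−y'²−z²)/(2L)=0.0091
  θ1 = atan2(B,A) + arccos(C/0.2058) = -0.0870
rotate P by −φ2: (0.0615, -0.1496, -0.2056)
  A cos θ + B sin θ = C:  0.0285·cos θ + -0.2056·sin θ = -0.0077
  θ2 = atan2(B,A) + arccos(C/0.2076) = 0.1745
arm 3 (φ=240.0°): x'=-0.1603, y'=0.0215
  A=0.2503, B=-0.2056, C=(l²−L²−A²−y'²−z²)/(2L)=-0.1075
  γ=atan2(-0.2056,0.2503)=-0.6876;  ψ=arccos(-0.3319)=1.9091;  θ3=γ+ψ≈1.2215

θ₁ = -0.0870, θ₂ = 0.1745, θ₃ = 1.2215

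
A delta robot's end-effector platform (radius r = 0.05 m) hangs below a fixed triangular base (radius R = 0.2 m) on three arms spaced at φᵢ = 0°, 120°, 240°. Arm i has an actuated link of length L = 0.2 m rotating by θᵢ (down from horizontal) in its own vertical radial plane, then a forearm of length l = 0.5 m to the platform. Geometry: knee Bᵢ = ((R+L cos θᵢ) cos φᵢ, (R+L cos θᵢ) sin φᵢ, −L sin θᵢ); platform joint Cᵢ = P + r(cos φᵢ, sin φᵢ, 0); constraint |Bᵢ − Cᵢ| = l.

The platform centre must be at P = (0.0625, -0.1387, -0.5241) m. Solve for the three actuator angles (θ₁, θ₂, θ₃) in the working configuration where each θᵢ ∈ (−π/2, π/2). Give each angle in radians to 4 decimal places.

θ₁ = 0.6109, θ₂ = 1.2216, θ₃ = 0.5237

φ1=0.0° → target in arm frame (0.0625, -0.1387)
  e−x'=0.0875;  (l²−L²−(e−x')²−y'²−z²)/2L = -0.2289
  γ=atan2(-0.5241,0.0875)=-1.4054;  ψ=arccos(-0.4309)=2.0162;  θ1=γ+ψ≈0.6109
φ2=120.0° → target in arm frame (-0.1514, 0.0152)
  A=0.3014, B=-0.5241, C=(l²−L²−A²−y'²−z²)/(2L)=-0.3893
  γ=atan2(-0.5241,0.3014)=-1.0489;  ψ=arccos(-0.6440)=2.2705;  θ2=γ+ψ≈1.2216
rotate P by −φ3: (0.0889, 0.1235, -0.5241)
  e−x'=0.0611;  (l²−L²−(e−x')²−y'²−z²)/2L = -0.2092
  γ=atan2(-0.5241,0.0611)=-1.4547;  ψ=arccos(-0.3964)=1.9784;  θ3=γ+ψ≈0.5237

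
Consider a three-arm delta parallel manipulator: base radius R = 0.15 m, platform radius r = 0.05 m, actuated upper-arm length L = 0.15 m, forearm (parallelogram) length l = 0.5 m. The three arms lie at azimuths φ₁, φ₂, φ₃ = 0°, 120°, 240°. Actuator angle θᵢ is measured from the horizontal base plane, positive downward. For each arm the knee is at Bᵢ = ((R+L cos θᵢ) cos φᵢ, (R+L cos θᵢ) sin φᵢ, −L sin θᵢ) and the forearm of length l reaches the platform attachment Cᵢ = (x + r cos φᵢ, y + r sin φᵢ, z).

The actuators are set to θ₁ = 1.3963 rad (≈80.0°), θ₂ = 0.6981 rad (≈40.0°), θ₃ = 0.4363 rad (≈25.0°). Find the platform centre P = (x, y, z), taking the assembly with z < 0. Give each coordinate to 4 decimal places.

φ1=0.0°: virtual centre (0.1260, 0.0000, -0.1477), radius l
centre 2 = (0.2149·cos120.0°, 0.2149·sin120.0°, -0.0964) = (-0.1075, 0.1861, -0.0964)
arm 3 at φ=240.0°: ρ3 = 0.2359;  centre 3 = (-0.1180, -0.2043, -0.0634)
eliminate P² terms by subtracting sphere 1 from 2 and 3
plane₁₂: -0.4670x+0.3722y+0.1026z = 0.0178
Cramer: x(z) = -0.0415+0.2811z;  y(z) = -0.0043+0.0770z
quadratic in z: (1.0850)z²+(0.2006)z+(-0.2001)=0, √Δ=0.9532 → z ∈ {-0.5317, 0.3468}; z = -0.5317 (taking z<0)
x = -0.1909, y = -0.0452

(-0.1909, -0.0452, -0.5317)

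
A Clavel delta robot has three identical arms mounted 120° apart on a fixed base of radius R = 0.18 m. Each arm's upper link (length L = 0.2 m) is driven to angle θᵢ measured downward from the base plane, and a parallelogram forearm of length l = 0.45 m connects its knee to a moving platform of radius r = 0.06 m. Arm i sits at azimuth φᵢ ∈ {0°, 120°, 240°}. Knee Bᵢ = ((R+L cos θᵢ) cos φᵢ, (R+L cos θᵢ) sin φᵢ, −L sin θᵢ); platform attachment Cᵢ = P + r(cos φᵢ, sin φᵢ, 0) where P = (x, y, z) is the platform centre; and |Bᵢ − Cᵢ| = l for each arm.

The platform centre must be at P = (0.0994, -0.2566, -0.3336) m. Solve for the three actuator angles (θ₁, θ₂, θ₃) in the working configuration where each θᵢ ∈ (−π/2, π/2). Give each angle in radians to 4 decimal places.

φ1=0.0° → target in arm frame (0.0994, -0.2566)
  A=0.0206, B=-0.3336, C=(l²−L²−A²−y'²−z²)/(2L)=-0.0376
  √(A²+B²)=0.3342;  θ1 = -1.5091+1.6837 ≈ 0.1745
φ2=120.0° → target in arm frame (-0.2719, 0.0422)
  A cos θ + B sin θ = C:  0.3919·cos θ + -0.3336·sin θ = -0.2604
  γ=atan2(-0.3336,0.3919)=-0.7052;  ψ=arccos(-0.5060)=2.1014;  θ2=γ+ψ≈1.3962
φ3=240.0° → target in arm frame (0.1725, 0.2144)
  A=-0.0525, B=-0.3336, C=(l²−L²−A²−y'²−z²)/(2L)=0.0062
  γ=atan2(-0.3336,-0.0525)=-1.7270;  ψ=arccos(0.0185)=1.5523;  θ3=γ+ψ≈-0.1746

θ₁ = 0.1745, θ₂ = 1.3962, θ₃ = -0.1746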